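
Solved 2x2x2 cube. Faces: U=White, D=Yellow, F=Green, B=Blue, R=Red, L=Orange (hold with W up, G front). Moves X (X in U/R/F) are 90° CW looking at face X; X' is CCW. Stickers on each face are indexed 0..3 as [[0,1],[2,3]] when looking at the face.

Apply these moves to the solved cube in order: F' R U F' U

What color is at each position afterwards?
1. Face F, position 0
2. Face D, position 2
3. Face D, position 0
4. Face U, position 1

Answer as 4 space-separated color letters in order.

After move 1 (F'): F=GGGG U=WWRR R=YRYR D=OOYY L=OWOW
After move 2 (R): R=YYRR U=WGRG F=GOGY D=OBYB B=RBWB
After move 3 (U): U=RWGG F=YYGY R=RBRR B=OWWB L=GOOW
After move 4 (F'): F=YYYG U=RWRR R=BBOR D=OWYB L=GGOG
After move 5 (U): U=RRRW F=BBYG R=OWOR B=GGWB L=YYOG
Query 1: F[0] = B
Query 2: D[2] = Y
Query 3: D[0] = O
Query 4: U[1] = R

Answer: B Y O R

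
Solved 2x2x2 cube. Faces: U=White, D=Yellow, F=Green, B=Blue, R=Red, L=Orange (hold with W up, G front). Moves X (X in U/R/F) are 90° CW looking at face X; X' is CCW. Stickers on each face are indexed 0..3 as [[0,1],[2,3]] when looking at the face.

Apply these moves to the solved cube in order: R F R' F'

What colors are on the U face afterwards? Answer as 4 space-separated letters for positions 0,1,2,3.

After move 1 (R): R=RRRR U=WGWG F=GYGY D=YBYB B=WBWB
After move 2 (F): F=GGYY U=WGOO R=WRGR D=RRYB L=OYOB
After move 3 (R'): R=RRWG U=WWOW F=GGYO D=RGYY B=BBRB
After move 4 (F'): F=GOGY U=WWRW R=GRRG D=YBYY L=OWOO
Query: U face = WWRW

Answer: W W R W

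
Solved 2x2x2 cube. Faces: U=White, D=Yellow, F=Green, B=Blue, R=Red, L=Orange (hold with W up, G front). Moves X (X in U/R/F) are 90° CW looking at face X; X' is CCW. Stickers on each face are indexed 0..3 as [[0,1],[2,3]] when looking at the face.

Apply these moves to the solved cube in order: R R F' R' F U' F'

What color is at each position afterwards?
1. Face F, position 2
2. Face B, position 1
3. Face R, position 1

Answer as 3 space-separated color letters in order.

After move 1 (R): R=RRRR U=WGWG F=GYGY D=YBYB B=WBWB
After move 2 (R): R=RRRR U=WYWY F=GBGB D=YWYW B=GBGB
After move 3 (F'): F=BBGG U=WYRR R=WRYR D=OOYW L=OYOW
After move 4 (R'): R=RRWY U=WGRG F=BYGR D=OBYG B=WBOB
After move 5 (F): F=GBRY U=WGWY R=RRGY D=WRYG L=OOOB
After move 6 (U'): U=GYWW F=OORY R=GBGY B=RROB L=WBOB
After move 7 (F'): F=OYOR U=GYGG R=RBWY D=BBYG L=WWOW
Query 1: F[2] = O
Query 2: B[1] = R
Query 3: R[1] = B

Answer: O R B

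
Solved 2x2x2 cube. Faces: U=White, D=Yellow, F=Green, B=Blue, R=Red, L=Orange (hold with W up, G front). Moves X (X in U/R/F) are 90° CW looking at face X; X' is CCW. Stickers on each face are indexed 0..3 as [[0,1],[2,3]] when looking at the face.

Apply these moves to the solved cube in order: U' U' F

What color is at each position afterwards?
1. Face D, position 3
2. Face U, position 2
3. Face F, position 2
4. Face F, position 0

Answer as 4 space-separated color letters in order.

After move 1 (U'): U=WWWW F=OOGG R=GGRR B=RRBB L=BBOO
After move 2 (U'): U=WWWW F=BBGG R=OORR B=GGBB L=RROO
After move 3 (F): F=GBGB U=WWOR R=WOWR D=ROYY L=RYOY
Query 1: D[3] = Y
Query 2: U[2] = O
Query 3: F[2] = G
Query 4: F[0] = G

Answer: Y O G G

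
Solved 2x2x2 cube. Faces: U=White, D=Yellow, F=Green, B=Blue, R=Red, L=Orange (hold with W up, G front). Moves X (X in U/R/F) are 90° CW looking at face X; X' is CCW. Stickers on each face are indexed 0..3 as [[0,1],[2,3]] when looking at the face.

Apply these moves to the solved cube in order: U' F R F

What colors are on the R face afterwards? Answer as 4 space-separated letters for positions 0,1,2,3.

Answer: O W O G

Derivation:
After move 1 (U'): U=WWWW F=OOGG R=GGRR B=RRBB L=BBOO
After move 2 (F): F=GOGO U=WWOB R=WGWR D=RGYY L=BYOY
After move 3 (R): R=WWRG U=WOOO F=GGGY D=RBYR B=BRWB
After move 4 (F): F=GGYG U=WOYY R=OWOG D=RWYR L=BROB
Query: R face = OWOG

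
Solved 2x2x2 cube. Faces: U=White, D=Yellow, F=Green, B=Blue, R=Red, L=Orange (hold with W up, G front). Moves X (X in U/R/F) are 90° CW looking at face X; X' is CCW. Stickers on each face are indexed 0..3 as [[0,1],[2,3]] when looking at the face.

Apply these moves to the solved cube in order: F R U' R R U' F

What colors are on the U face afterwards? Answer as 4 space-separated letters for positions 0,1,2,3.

Answer: B B Y W

Derivation:
After move 1 (F): F=GGGG U=WWOO R=WRWR D=RRYY L=OYOY
After move 2 (R): R=WWRR U=WGOG F=GRGY D=RBYB B=OBWB
After move 3 (U'): U=GGWO F=OYGY R=GRRR B=WWWB L=OBOY
After move 4 (R): R=RGRR U=GYWY F=OBGB D=RWYW B=OWGB
After move 5 (R): R=RRRG U=GBWB F=OWGW D=RGYO B=YWYB
After move 6 (U'): U=BBGW F=OBGW R=OWRG B=RRYB L=YWOY
After move 7 (F): F=GOWB U=BBYW R=GWWG D=ROYO L=YROG
Query: U face = BBYW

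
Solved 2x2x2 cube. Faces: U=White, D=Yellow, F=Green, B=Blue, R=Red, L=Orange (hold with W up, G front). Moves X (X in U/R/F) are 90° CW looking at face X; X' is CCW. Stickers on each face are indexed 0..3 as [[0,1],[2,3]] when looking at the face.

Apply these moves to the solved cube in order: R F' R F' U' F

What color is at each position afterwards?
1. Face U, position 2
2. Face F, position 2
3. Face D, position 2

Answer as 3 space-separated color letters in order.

Answer: R G Y

Derivation:
After move 1 (R): R=RRRR U=WGWG F=GYGY D=YBYB B=WBWB
After move 2 (F'): F=YYGG U=WGRR R=BRYR D=OOYB L=OGOW
After move 3 (R): R=YBRR U=WYRG F=YOGB D=OWYW B=RBGB
After move 4 (F'): F=OBYG U=WYYR R=WBOR D=GWYW L=OGOR
After move 5 (U'): U=YRWY F=OGYG R=OBOR B=WBGB L=RBOR
After move 6 (F): F=YOGG U=YRRB R=WBYR D=OOYW L=RGOW
Query 1: U[2] = R
Query 2: F[2] = G
Query 3: D[2] = Y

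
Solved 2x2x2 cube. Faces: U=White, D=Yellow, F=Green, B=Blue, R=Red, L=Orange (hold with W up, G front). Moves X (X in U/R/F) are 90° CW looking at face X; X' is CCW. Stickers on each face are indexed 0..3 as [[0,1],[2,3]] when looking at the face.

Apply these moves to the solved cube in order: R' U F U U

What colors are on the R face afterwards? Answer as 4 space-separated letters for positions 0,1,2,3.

After move 1 (R'): R=RRRR U=WBWB F=GWGW D=YGYG B=YBYB
After move 2 (U): U=WWBB F=RRGW R=YBRR B=OOYB L=GWOO
After move 3 (F): F=GRWR U=WWOW R=BBBR D=RYYG L=GYOG
After move 4 (U): U=OWWW F=BBWR R=OOBR B=GYYB L=GROG
After move 5 (U): U=WOWW F=OOWR R=GYBR B=GRYB L=BBOG
Query: R face = GYBR

Answer: G Y B R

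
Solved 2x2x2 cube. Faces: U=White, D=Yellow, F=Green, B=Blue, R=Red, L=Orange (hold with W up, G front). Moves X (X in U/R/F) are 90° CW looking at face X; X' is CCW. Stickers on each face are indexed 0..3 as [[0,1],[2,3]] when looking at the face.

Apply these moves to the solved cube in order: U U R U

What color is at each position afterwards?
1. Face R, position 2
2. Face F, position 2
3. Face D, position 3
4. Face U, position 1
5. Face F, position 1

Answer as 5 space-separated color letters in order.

Answer: R G G W O

Derivation:
After move 1 (U): U=WWWW F=RRGG R=BBRR B=OOBB L=GGOO
After move 2 (U): U=WWWW F=BBGG R=OORR B=GGBB L=RROO
After move 3 (R): R=RORO U=WBWG F=BYGY D=YBYG B=WGWB
After move 4 (U): U=WWGB F=ROGY R=WGRO B=RRWB L=BYOO
Query 1: R[2] = R
Query 2: F[2] = G
Query 3: D[3] = G
Query 4: U[1] = W
Query 5: F[1] = O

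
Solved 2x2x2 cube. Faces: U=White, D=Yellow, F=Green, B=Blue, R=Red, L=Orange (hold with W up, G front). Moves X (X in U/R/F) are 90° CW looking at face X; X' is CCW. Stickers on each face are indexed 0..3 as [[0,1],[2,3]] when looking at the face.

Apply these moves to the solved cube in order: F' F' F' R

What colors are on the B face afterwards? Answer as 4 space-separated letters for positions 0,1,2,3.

After move 1 (F'): F=GGGG U=WWRR R=YRYR D=OOYY L=OWOW
After move 2 (F'): F=GGGG U=WWYY R=OROR D=WWYY L=OROR
After move 3 (F'): F=GGGG U=WWOO R=WRWR D=RRYY L=OYOY
After move 4 (R): R=WWRR U=WGOG F=GRGY D=RBYB B=OBWB
Query: B face = OBWB

Answer: O B W B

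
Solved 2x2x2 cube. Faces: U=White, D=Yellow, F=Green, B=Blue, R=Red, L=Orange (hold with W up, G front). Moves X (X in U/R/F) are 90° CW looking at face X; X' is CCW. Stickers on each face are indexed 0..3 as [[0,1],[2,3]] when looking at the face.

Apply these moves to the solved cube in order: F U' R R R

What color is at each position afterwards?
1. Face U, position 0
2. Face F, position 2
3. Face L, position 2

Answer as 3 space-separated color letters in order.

After move 1 (F): F=GGGG U=WWOO R=WRWR D=RRYY L=OYOY
After move 2 (U'): U=WOWO F=OYGG R=GGWR B=WRBB L=BBOY
After move 3 (R): R=WGRG U=WYWG F=ORGY D=RBYW B=OROB
After move 4 (R): R=RWGG U=WRWY F=OBGW D=ROYO B=GRYB
After move 5 (R): R=GRGW U=WBWW F=OOGO D=RYYG B=YRRB
Query 1: U[0] = W
Query 2: F[2] = G
Query 3: L[2] = O

Answer: W G O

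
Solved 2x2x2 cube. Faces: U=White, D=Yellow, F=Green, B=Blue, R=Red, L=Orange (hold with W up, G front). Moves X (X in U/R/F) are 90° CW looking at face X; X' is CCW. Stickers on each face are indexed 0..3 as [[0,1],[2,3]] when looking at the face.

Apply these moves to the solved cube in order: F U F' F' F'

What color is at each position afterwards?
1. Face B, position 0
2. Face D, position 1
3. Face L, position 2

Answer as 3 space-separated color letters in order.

After move 1 (F): F=GGGG U=WWOO R=WRWR D=RRYY L=OYOY
After move 2 (U): U=OWOW F=WRGG R=BBWR B=OYBB L=GGOY
After move 3 (F'): F=RGWG U=OWBW R=RBRR D=GYYY L=GWOO
After move 4 (F'): F=GGRW U=OWRR R=YBGR D=WOYY L=GWOB
After move 5 (F'): F=GWGR U=OWYG R=OBWR D=WBYY L=GROR
Query 1: B[0] = O
Query 2: D[1] = B
Query 3: L[2] = O

Answer: O B O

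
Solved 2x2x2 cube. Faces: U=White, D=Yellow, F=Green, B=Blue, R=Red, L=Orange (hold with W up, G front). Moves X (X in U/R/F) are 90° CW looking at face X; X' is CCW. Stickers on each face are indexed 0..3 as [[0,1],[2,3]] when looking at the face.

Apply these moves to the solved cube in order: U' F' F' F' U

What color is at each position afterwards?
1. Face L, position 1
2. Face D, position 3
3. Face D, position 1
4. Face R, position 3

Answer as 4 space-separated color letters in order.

After move 1 (U'): U=WWWW F=OOGG R=GGRR B=RRBB L=BBOO
After move 2 (F'): F=OGOG U=WWGR R=YGYR D=BOYY L=BWOW
After move 3 (F'): F=GGOO U=WWYY R=OGBR D=WWYY L=BROG
After move 4 (F'): F=GOGO U=WWOB R=WGWR D=RGYY L=BYOY
After move 5 (U): U=OWBW F=WGGO R=RRWR B=BYBB L=GOOY
Query 1: L[1] = O
Query 2: D[3] = Y
Query 3: D[1] = G
Query 4: R[3] = R

Answer: O Y G R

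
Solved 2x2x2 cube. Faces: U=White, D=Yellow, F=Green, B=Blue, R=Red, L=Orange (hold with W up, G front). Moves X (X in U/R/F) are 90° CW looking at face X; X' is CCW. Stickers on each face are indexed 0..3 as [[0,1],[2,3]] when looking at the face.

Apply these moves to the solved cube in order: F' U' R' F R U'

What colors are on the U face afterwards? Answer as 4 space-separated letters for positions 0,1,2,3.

Answer: O R W W

Derivation:
After move 1 (F'): F=GGGG U=WWRR R=YRYR D=OOYY L=OWOW
After move 2 (U'): U=WRWR F=OWGG R=GGYR B=YRBB L=BBOW
After move 3 (R'): R=GRGY U=WBWY F=ORGR D=OWYG B=YROB
After move 4 (F): F=GORR U=WBWB R=WRYY D=GGYG L=BOOW
After move 5 (R): R=YWYR U=WOWR F=GGRG D=GOYY B=BRBB
After move 6 (U'): U=ORWW F=BORG R=GGYR B=YWBB L=BROW
Query: U face = ORWW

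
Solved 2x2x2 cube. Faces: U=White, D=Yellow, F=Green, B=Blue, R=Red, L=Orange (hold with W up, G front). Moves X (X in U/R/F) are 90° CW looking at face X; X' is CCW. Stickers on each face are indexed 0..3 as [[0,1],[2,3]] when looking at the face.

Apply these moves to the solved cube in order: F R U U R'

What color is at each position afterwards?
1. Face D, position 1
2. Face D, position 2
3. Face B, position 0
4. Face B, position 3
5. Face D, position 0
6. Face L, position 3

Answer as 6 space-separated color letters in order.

After move 1 (F): F=GGGG U=WWOO R=WRWR D=RRYY L=OYOY
After move 2 (R): R=WWRR U=WGOG F=GRGY D=RBYB B=OBWB
After move 3 (U): U=OWGG F=WWGY R=OBRR B=OYWB L=GROY
After move 4 (U): U=GOGW F=OBGY R=OYRR B=GRWB L=WWOY
After move 5 (R'): R=YROR U=GWGG F=OOGW D=RBYY B=BRBB
Query 1: D[1] = B
Query 2: D[2] = Y
Query 3: B[0] = B
Query 4: B[3] = B
Query 5: D[0] = R
Query 6: L[3] = Y

Answer: B Y B B R Y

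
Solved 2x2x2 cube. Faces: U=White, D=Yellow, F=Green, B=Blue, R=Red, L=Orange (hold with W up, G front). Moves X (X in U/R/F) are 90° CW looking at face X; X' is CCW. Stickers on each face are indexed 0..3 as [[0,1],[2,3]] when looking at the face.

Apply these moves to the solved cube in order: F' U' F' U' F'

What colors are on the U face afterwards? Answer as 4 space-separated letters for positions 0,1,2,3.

Answer: R Y W O

Derivation:
After move 1 (F'): F=GGGG U=WWRR R=YRYR D=OOYY L=OWOW
After move 2 (U'): U=WRWR F=OWGG R=GGYR B=YRBB L=BBOW
After move 3 (F'): F=WGOG U=WRGY R=OGOR D=BWYY L=BROW
After move 4 (U'): U=RYWG F=BROG R=WGOR B=OGBB L=YROW
After move 5 (F'): F=RGBO U=RYWO R=WGBR D=RWYY L=YGOW
Query: U face = RYWO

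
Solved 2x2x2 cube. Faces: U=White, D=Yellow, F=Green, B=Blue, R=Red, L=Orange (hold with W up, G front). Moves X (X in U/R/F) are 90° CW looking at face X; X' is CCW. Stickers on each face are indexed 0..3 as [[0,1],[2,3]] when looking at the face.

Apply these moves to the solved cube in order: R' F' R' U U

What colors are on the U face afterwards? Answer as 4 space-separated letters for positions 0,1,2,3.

After move 1 (R'): R=RRRR U=WBWB F=GWGW D=YGYG B=YBYB
After move 2 (F'): F=WWGG U=WBRR R=GRYR D=OOYG L=OBOW
After move 3 (R'): R=RRGY U=WYRY F=WBGR D=OWYG B=GBOB
After move 4 (U): U=RWYY F=RRGR R=GBGY B=OBOB L=WBOW
After move 5 (U): U=YRYW F=GBGR R=OBGY B=WBOB L=RROW
Query: U face = YRYW

Answer: Y R Y W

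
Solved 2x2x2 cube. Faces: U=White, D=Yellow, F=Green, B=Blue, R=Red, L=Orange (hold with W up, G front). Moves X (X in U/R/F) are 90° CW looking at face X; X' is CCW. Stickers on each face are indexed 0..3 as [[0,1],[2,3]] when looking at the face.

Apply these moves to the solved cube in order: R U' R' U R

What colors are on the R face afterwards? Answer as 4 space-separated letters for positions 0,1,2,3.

After move 1 (R): R=RRRR U=WGWG F=GYGY D=YBYB B=WBWB
After move 2 (U'): U=GGWW F=OOGY R=GYRR B=RRWB L=WBOO
After move 3 (R'): R=YRGR U=GWWR F=OGGW D=YOYY B=BRBB
After move 4 (U): U=WGRW F=YRGW R=BRGR B=WBBB L=OGOO
After move 5 (R): R=GBRR U=WRRW F=YOGY D=YBYW B=WBGB
Query: R face = GBRR

Answer: G B R R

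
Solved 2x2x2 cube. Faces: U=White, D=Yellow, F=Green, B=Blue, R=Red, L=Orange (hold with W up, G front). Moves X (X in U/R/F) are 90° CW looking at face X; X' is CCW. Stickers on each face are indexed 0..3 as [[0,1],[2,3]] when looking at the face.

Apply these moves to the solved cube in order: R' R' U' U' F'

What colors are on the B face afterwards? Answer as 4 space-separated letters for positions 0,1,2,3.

After move 1 (R'): R=RRRR U=WBWB F=GWGW D=YGYG B=YBYB
After move 2 (R'): R=RRRR U=WYWY F=GBGB D=YWYW B=GBGB
After move 3 (U'): U=YYWW F=OOGB R=GBRR B=RRGB L=GBOO
After move 4 (U'): U=YWYW F=GBGB R=OORR B=GBGB L=RROO
After move 5 (F'): F=BBGG U=YWOR R=WOYR D=ROYW L=RWOY
Query: B face = GBGB

Answer: G B G B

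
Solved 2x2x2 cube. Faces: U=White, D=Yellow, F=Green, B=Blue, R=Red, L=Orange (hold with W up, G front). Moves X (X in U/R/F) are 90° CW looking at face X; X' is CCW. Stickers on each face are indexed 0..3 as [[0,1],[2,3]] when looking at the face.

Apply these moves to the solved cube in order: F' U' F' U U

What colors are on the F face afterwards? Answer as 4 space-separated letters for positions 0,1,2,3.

After move 1 (F'): F=GGGG U=WWRR R=YRYR D=OOYY L=OWOW
After move 2 (U'): U=WRWR F=OWGG R=GGYR B=YRBB L=BBOW
After move 3 (F'): F=WGOG U=WRGY R=OGOR D=BWYY L=BROW
After move 4 (U): U=GWYR F=OGOG R=YROR B=BRBB L=WGOW
After move 5 (U): U=YGRW F=YROG R=BROR B=WGBB L=OGOW
Query: F face = YROG

Answer: Y R O G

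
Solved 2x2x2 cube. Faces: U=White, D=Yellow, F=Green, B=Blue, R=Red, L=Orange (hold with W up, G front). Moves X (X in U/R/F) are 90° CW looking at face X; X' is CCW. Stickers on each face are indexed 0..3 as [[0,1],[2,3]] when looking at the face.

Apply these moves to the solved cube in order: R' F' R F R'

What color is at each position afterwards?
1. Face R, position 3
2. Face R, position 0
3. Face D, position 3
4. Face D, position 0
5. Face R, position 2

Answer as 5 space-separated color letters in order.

After move 1 (R'): R=RRRR U=WBWB F=GWGW D=YGYG B=YBYB
After move 2 (F'): F=WWGG U=WBRR R=GRYR D=OOYG L=OBOW
After move 3 (R): R=YGRR U=WWRG F=WOGG D=OYYY B=RBBB
After move 4 (F): F=GWGO U=WWWB R=RGGR D=RYYY L=OOOY
After move 5 (R'): R=GRRG U=WBWR F=GWGB D=RWYO B=YBYB
Query 1: R[3] = G
Query 2: R[0] = G
Query 3: D[3] = O
Query 4: D[0] = R
Query 5: R[2] = R

Answer: G G O R R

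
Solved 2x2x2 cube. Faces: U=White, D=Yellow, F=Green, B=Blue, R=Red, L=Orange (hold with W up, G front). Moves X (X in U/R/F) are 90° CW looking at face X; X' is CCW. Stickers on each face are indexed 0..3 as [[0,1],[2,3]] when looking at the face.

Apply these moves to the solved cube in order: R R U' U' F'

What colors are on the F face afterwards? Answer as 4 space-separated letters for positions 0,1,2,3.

After move 1 (R): R=RRRR U=WGWG F=GYGY D=YBYB B=WBWB
After move 2 (R): R=RRRR U=WYWY F=GBGB D=YWYW B=GBGB
After move 3 (U'): U=YYWW F=OOGB R=GBRR B=RRGB L=GBOO
After move 4 (U'): U=YWYW F=GBGB R=OORR B=GBGB L=RROO
After move 5 (F'): F=BBGG U=YWOR R=WOYR D=ROYW L=RWOY
Query: F face = BBGG

Answer: B B G G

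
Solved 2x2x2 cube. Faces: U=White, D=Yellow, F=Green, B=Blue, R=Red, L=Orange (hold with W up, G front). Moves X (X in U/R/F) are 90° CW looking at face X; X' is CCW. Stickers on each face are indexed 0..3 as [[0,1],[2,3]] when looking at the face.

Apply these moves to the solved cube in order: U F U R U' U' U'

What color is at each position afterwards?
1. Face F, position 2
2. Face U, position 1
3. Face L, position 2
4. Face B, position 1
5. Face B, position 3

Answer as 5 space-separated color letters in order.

Answer: G O O R B

Derivation:
After move 1 (U): U=WWWW F=RRGG R=BBRR B=OOBB L=GGOO
After move 2 (F): F=GRGR U=WWOG R=WBWR D=RBYY L=GYOY
After move 3 (U): U=OWGW F=WBGR R=OOWR B=GYBB L=GROY
After move 4 (R): R=WORO U=OBGR F=WBGY D=RBYG B=WYWB
After move 5 (U'): U=BROG F=GRGY R=WBRO B=WOWB L=WYOY
After move 6 (U'): U=RGBO F=WYGY R=GRRO B=WBWB L=WOOY
After move 7 (U'): U=GORB F=WOGY R=WYRO B=GRWB L=WBOY
Query 1: F[2] = G
Query 2: U[1] = O
Query 3: L[2] = O
Query 4: B[1] = R
Query 5: B[3] = B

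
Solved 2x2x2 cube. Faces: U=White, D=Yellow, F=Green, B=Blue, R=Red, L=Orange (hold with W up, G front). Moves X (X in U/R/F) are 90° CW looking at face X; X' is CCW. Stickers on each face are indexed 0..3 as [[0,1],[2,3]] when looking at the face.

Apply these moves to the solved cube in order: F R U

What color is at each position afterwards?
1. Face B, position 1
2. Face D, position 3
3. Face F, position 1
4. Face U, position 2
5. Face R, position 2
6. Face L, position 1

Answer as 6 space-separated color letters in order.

Answer: Y B W G R R

Derivation:
After move 1 (F): F=GGGG U=WWOO R=WRWR D=RRYY L=OYOY
After move 2 (R): R=WWRR U=WGOG F=GRGY D=RBYB B=OBWB
After move 3 (U): U=OWGG F=WWGY R=OBRR B=OYWB L=GROY
Query 1: B[1] = Y
Query 2: D[3] = B
Query 3: F[1] = W
Query 4: U[2] = G
Query 5: R[2] = R
Query 6: L[1] = R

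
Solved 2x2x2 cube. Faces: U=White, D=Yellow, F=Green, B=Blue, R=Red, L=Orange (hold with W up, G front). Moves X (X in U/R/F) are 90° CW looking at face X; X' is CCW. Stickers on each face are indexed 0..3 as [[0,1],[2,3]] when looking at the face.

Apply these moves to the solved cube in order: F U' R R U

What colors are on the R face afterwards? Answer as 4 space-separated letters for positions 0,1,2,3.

Answer: G R G G

Derivation:
After move 1 (F): F=GGGG U=WWOO R=WRWR D=RRYY L=OYOY
After move 2 (U'): U=WOWO F=OYGG R=GGWR B=WRBB L=BBOY
After move 3 (R): R=WGRG U=WYWG F=ORGY D=RBYW B=OROB
After move 4 (R): R=RWGG U=WRWY F=OBGW D=ROYO B=GRYB
After move 5 (U): U=WWYR F=RWGW R=GRGG B=BBYB L=OBOY
Query: R face = GRGG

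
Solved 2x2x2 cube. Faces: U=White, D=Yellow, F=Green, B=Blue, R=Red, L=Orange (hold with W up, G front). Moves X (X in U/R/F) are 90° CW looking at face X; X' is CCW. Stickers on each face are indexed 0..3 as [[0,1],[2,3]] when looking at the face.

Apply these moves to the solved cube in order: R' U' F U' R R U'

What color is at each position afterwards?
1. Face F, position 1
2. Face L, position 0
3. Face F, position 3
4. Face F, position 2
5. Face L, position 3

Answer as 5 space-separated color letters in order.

Answer: R O W W G

Derivation:
After move 1 (R'): R=RRRR U=WBWB F=GWGW D=YGYG B=YBYB
After move 2 (U'): U=BBWW F=OOGW R=GWRR B=RRYB L=YBOO
After move 3 (F): F=GOWO U=BBOB R=WWWR D=RGYG L=YYOG
After move 4 (U'): U=BBBO F=YYWO R=GOWR B=WWYB L=RROG
After move 5 (R): R=WGRO U=BYBO F=YGWG D=RYYW B=OWBB
After move 6 (R): R=RWOG U=BGBG F=YYWW D=RBYO B=OWYB
After move 7 (U'): U=GGBB F=RRWW R=YYOG B=RWYB L=OWOG
Query 1: F[1] = R
Query 2: L[0] = O
Query 3: F[3] = W
Query 4: F[2] = W
Query 5: L[3] = G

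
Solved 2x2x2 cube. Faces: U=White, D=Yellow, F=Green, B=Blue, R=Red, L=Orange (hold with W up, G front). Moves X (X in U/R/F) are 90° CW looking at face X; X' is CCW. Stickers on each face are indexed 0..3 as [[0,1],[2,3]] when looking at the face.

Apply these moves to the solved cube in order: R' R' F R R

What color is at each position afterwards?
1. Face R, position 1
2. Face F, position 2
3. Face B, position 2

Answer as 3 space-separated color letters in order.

After move 1 (R'): R=RRRR U=WBWB F=GWGW D=YGYG B=YBYB
After move 2 (R'): R=RRRR U=WYWY F=GBGB D=YWYW B=GBGB
After move 3 (F): F=GGBB U=WYOO R=WRYR D=RRYW L=OYOW
After move 4 (R): R=YWRR U=WGOB F=GRBW D=RGYG B=OBYB
After move 5 (R): R=RYRW U=WROW F=GGBG D=RYYO B=BBGB
Query 1: R[1] = Y
Query 2: F[2] = B
Query 3: B[2] = G

Answer: Y B G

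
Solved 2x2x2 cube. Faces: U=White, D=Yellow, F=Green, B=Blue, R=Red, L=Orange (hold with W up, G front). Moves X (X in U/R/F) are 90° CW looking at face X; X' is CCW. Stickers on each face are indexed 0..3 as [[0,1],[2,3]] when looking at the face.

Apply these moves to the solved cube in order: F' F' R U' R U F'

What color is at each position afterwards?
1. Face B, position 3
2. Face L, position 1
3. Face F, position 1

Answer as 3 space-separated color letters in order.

After move 1 (F'): F=GGGG U=WWRR R=YRYR D=OOYY L=OWOW
After move 2 (F'): F=GGGG U=WWYY R=OROR D=WWYY L=OROR
After move 3 (R): R=OORR U=WGYG F=GWGY D=WBYB B=YBWB
After move 4 (U'): U=GGWY F=ORGY R=GWRR B=OOWB L=YBOR
After move 5 (R): R=RGRW U=GRWY F=OBGB D=WWYO B=YOGB
After move 6 (U): U=WGYR F=RGGB R=YORW B=YBGB L=OBOR
After move 7 (F'): F=GBRG U=WGYR R=WOWW D=BRYO L=OROY
Query 1: B[3] = B
Query 2: L[1] = R
Query 3: F[1] = B

Answer: B R B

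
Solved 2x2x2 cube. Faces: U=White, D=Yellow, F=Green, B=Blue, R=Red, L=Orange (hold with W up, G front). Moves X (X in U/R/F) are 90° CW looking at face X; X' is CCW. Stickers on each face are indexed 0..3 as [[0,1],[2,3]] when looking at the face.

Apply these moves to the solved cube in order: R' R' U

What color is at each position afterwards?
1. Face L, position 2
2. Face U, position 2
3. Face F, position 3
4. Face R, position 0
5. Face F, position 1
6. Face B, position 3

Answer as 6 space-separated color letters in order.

Answer: O Y B G R B

Derivation:
After move 1 (R'): R=RRRR U=WBWB F=GWGW D=YGYG B=YBYB
After move 2 (R'): R=RRRR U=WYWY F=GBGB D=YWYW B=GBGB
After move 3 (U): U=WWYY F=RRGB R=GBRR B=OOGB L=GBOO
Query 1: L[2] = O
Query 2: U[2] = Y
Query 3: F[3] = B
Query 4: R[0] = G
Query 5: F[1] = R
Query 6: B[3] = B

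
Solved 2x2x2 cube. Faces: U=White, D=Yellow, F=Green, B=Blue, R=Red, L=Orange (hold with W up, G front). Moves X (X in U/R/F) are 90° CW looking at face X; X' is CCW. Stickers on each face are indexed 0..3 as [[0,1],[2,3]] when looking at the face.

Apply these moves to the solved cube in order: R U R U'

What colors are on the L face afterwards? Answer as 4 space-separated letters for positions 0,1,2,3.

After move 1 (R): R=RRRR U=WGWG F=GYGY D=YBYB B=WBWB
After move 2 (U): U=WWGG F=RRGY R=WBRR B=OOWB L=GYOO
After move 3 (R): R=RWRB U=WRGY F=RBGB D=YWYO B=GOWB
After move 4 (U'): U=RYWG F=GYGB R=RBRB B=RWWB L=GOOO
Query: L face = GOOO

Answer: G O O O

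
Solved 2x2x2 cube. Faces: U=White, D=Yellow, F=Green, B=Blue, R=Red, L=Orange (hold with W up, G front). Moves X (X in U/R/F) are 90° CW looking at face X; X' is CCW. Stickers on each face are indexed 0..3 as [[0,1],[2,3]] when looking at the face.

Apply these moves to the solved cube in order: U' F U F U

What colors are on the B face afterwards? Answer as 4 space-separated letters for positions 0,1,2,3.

Answer: G R B B

Derivation:
After move 1 (U'): U=WWWW F=OOGG R=GGRR B=RRBB L=BBOO
After move 2 (F): F=GOGO U=WWOB R=WGWR D=RGYY L=BYOY
After move 3 (U): U=OWBW F=WGGO R=RRWR B=BYBB L=GOOY
After move 4 (F): F=GWOG U=OWYO R=BRWR D=WRYY L=GROG
After move 5 (U): U=YOOW F=BROG R=BYWR B=GRBB L=GWOG
Query: B face = GRBB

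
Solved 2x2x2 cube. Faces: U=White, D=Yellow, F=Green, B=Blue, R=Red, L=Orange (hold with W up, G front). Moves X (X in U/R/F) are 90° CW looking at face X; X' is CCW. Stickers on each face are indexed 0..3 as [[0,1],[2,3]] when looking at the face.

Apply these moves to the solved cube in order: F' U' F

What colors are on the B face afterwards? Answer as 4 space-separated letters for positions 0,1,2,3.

Answer: Y R B B

Derivation:
After move 1 (F'): F=GGGG U=WWRR R=YRYR D=OOYY L=OWOW
After move 2 (U'): U=WRWR F=OWGG R=GGYR B=YRBB L=BBOW
After move 3 (F): F=GOGW U=WRWB R=WGRR D=YGYY L=BOOO
Query: B face = YRBB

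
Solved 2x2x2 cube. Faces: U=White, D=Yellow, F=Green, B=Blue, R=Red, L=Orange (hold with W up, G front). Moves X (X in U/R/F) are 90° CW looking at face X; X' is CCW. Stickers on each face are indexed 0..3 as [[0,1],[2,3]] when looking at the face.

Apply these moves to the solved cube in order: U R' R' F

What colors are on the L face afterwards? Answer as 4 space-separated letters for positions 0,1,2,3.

After move 1 (U): U=WWWW F=RRGG R=BBRR B=OOBB L=GGOO
After move 2 (R'): R=BRBR U=WBWO F=RWGW D=YRYG B=YOYB
After move 3 (R'): R=RRBB U=WYWY F=RBGO D=YWYW B=GORB
After move 4 (F): F=GROB U=WYOG R=WRYB D=BRYW L=GYOW
Query: L face = GYOW

Answer: G Y O W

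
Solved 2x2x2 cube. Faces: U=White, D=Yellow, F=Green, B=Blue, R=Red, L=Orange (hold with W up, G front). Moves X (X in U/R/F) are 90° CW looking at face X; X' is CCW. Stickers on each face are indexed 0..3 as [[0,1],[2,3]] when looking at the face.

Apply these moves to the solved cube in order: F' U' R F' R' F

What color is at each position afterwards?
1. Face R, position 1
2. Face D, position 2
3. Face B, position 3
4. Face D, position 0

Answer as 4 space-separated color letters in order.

After move 1 (F'): F=GGGG U=WWRR R=YRYR D=OOYY L=OWOW
After move 2 (U'): U=WRWR F=OWGG R=GGYR B=YRBB L=BBOW
After move 3 (R): R=YGRG U=WWWG F=OOGY D=OBYY B=RRRB
After move 4 (F'): F=OYOG U=WWYR R=BGOG D=BWYY L=BGOW
After move 5 (R'): R=GGBO U=WRYR F=OWOR D=BYYG B=YRWB
After move 6 (F): F=OORW U=WRWG R=YGRO D=BGYG L=BBOY
Query 1: R[1] = G
Query 2: D[2] = Y
Query 3: B[3] = B
Query 4: D[0] = B

Answer: G Y B B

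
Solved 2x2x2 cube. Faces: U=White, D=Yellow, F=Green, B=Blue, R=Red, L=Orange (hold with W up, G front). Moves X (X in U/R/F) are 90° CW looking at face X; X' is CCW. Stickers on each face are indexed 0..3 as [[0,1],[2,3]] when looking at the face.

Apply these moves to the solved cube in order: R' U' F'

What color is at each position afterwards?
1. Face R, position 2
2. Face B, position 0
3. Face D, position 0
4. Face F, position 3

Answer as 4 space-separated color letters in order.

After move 1 (R'): R=RRRR U=WBWB F=GWGW D=YGYG B=YBYB
After move 2 (U'): U=BBWW F=OOGW R=GWRR B=RRYB L=YBOO
After move 3 (F'): F=OWOG U=BBGR R=GWYR D=BOYG L=YWOW
Query 1: R[2] = Y
Query 2: B[0] = R
Query 3: D[0] = B
Query 4: F[3] = G

Answer: Y R B G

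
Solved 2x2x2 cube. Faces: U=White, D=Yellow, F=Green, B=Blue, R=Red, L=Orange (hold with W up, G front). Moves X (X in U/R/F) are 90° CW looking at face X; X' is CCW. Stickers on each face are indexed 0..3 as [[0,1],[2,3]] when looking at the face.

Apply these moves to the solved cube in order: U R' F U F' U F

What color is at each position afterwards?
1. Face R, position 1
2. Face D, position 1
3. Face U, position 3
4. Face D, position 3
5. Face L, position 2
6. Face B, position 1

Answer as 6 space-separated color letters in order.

After move 1 (U): U=WWWW F=RRGG R=BBRR B=OOBB L=GGOO
After move 2 (R'): R=BRBR U=WBWO F=RWGW D=YRYG B=YOYB
After move 3 (F): F=GRWW U=WBOG R=WROR D=BBYG L=GYOR
After move 4 (U): U=OWGB F=WRWW R=YOOR B=GYYB L=GROR
After move 5 (F'): F=RWWW U=OWYO R=BOBR D=RRYG L=GBOG
After move 6 (U): U=YOOW F=BOWW R=GYBR B=GBYB L=RWOG
After move 7 (F): F=WBWO U=YOGW R=OYWR D=BGYG L=RROR
Query 1: R[1] = Y
Query 2: D[1] = G
Query 3: U[3] = W
Query 4: D[3] = G
Query 5: L[2] = O
Query 6: B[1] = B

Answer: Y G W G O B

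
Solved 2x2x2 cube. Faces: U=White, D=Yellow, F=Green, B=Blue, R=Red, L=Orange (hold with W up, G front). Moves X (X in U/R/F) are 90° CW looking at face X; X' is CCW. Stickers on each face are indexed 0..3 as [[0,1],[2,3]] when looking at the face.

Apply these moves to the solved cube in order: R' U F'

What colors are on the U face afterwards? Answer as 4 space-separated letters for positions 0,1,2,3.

Answer: W W Y R

Derivation:
After move 1 (R'): R=RRRR U=WBWB F=GWGW D=YGYG B=YBYB
After move 2 (U): U=WWBB F=RRGW R=YBRR B=OOYB L=GWOO
After move 3 (F'): F=RWRG U=WWYR R=GBYR D=WOYG L=GBOB
Query: U face = WWYR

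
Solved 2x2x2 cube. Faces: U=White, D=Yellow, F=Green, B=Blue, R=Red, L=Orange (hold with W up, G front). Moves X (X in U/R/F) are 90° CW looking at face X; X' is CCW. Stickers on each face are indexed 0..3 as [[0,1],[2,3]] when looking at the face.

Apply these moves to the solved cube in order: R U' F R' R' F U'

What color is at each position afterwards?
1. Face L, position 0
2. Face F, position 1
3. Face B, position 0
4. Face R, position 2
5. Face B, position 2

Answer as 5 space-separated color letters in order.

After move 1 (R): R=RRRR U=WGWG F=GYGY D=YBYB B=WBWB
After move 2 (U'): U=GGWW F=OOGY R=GYRR B=RRWB L=WBOO
After move 3 (F): F=GOYO U=GGOB R=WYWR D=RGYB L=WYOB
After move 4 (R'): R=YRWW U=GWOR F=GGYB D=ROYO B=BRGB
After move 5 (R'): R=RWYW U=GGOB F=GWYR D=RGYB B=OROB
After move 6 (F): F=YGRW U=GGBY R=OWBW D=YRYB L=WROG
After move 7 (U'): U=GYGB F=WRRW R=YGBW B=OWOB L=OROG
Query 1: L[0] = O
Query 2: F[1] = R
Query 3: B[0] = O
Query 4: R[2] = B
Query 5: B[2] = O

Answer: O R O B O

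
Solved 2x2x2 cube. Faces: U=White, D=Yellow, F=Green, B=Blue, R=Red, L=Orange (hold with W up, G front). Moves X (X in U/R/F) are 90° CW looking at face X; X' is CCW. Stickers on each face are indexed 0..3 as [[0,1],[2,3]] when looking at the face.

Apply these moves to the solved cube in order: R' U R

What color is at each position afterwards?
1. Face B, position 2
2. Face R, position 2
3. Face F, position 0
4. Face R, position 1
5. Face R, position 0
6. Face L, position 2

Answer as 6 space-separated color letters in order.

After move 1 (R'): R=RRRR U=WBWB F=GWGW D=YGYG B=YBYB
After move 2 (U): U=WWBB F=RRGW R=YBRR B=OOYB L=GWOO
After move 3 (R): R=RYRB U=WRBW F=RGGG D=YYYO B=BOWB
Query 1: B[2] = W
Query 2: R[2] = R
Query 3: F[0] = R
Query 4: R[1] = Y
Query 5: R[0] = R
Query 6: L[2] = O

Answer: W R R Y R O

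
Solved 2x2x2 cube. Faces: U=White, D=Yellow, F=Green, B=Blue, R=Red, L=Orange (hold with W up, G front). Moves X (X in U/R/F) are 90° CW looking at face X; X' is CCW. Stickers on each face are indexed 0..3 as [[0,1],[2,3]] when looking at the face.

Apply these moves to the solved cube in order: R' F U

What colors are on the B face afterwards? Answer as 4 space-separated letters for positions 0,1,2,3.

After move 1 (R'): R=RRRR U=WBWB F=GWGW D=YGYG B=YBYB
After move 2 (F): F=GGWW U=WBOO R=WRBR D=RRYG L=OYOG
After move 3 (U): U=OWOB F=WRWW R=YBBR B=OYYB L=GGOG
Query: B face = OYYB

Answer: O Y Y B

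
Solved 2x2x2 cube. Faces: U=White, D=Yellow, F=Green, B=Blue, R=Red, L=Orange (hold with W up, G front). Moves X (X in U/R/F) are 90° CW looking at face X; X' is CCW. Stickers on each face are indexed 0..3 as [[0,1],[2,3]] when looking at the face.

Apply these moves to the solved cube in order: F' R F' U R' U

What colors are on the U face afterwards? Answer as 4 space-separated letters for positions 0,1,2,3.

After move 1 (F'): F=GGGG U=WWRR R=YRYR D=OOYY L=OWOW
After move 2 (R): R=YYRR U=WGRG F=GOGY D=OBYB B=RBWB
After move 3 (F'): F=OYGG U=WGYR R=BYOR D=WWYB L=OGOR
After move 4 (U): U=YWRG F=BYGG R=RBOR B=OGWB L=OYOR
After move 5 (R'): R=BRRO U=YWRO F=BWGG D=WYYG B=BGWB
After move 6 (U): U=RYOW F=BRGG R=BGRO B=OYWB L=BWOR
Query: U face = RYOW

Answer: R Y O W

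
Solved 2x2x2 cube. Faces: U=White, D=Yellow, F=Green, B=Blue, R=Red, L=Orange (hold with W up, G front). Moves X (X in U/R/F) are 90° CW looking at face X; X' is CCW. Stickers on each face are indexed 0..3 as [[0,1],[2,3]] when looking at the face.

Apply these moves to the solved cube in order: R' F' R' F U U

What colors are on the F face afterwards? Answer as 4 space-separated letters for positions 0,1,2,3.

Answer: G B R B

Derivation:
After move 1 (R'): R=RRRR U=WBWB F=GWGW D=YGYG B=YBYB
After move 2 (F'): F=WWGG U=WBRR R=GRYR D=OOYG L=OBOW
After move 3 (R'): R=RRGY U=WYRY F=WBGR D=OWYG B=GBOB
After move 4 (F): F=GWRB U=WYWB R=RRYY D=GRYG L=OOOW
After move 5 (U): U=WWBY F=RRRB R=GBYY B=OOOB L=GWOW
After move 6 (U): U=BWYW F=GBRB R=OOYY B=GWOB L=RROW
Query: F face = GBRB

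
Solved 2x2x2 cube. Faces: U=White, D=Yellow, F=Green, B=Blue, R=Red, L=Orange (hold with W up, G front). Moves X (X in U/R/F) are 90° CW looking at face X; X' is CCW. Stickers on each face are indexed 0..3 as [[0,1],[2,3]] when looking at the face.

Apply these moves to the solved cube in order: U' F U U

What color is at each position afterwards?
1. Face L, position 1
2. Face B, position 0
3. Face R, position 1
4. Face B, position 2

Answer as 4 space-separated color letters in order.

After move 1 (U'): U=WWWW F=OOGG R=GGRR B=RRBB L=BBOO
After move 2 (F): F=GOGO U=WWOB R=WGWR D=RGYY L=BYOY
After move 3 (U): U=OWBW F=WGGO R=RRWR B=BYBB L=GOOY
After move 4 (U): U=BOWW F=RRGO R=BYWR B=GOBB L=WGOY
Query 1: L[1] = G
Query 2: B[0] = G
Query 3: R[1] = Y
Query 4: B[2] = B

Answer: G G Y B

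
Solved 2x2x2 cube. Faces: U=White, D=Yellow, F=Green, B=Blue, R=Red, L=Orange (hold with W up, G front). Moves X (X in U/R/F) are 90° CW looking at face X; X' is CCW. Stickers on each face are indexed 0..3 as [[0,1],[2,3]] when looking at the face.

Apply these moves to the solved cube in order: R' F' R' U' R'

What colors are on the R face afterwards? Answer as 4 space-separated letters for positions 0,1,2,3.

After move 1 (R'): R=RRRR U=WBWB F=GWGW D=YGYG B=YBYB
After move 2 (F'): F=WWGG U=WBRR R=GRYR D=OOYG L=OBOW
After move 3 (R'): R=RRGY U=WYRY F=WBGR D=OWYG B=GBOB
After move 4 (U'): U=YYWR F=OBGR R=WBGY B=RROB L=GBOW
After move 5 (R'): R=BYWG U=YOWR F=OYGR D=OBYR B=GRWB
Query: R face = BYWG

Answer: B Y W G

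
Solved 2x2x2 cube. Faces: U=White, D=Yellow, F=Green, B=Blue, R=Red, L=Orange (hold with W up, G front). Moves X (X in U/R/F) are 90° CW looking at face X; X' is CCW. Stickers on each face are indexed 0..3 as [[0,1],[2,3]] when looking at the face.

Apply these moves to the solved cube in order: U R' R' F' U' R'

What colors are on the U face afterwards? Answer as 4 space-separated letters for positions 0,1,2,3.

After move 1 (U): U=WWWW F=RRGG R=BBRR B=OOBB L=GGOO
After move 2 (R'): R=BRBR U=WBWO F=RWGW D=YRYG B=YOYB
After move 3 (R'): R=RRBB U=WYWY F=RBGO D=YWYW B=GORB
After move 4 (F'): F=BORG U=WYRB R=WRYB D=GOYW L=GYOW
After move 5 (U'): U=YBWR F=GYRG R=BOYB B=WRRB L=GOOW
After move 6 (R'): R=OBBY U=YRWW F=GBRR D=GYYG B=WROB
Query: U face = YRWW

Answer: Y R W W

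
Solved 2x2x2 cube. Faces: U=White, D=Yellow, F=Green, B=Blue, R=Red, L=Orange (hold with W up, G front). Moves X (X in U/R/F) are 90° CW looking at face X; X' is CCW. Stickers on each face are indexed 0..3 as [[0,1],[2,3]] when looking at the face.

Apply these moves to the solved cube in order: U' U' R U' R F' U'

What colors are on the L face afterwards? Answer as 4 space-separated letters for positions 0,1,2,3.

Answer: W O O W

Derivation:
After move 1 (U'): U=WWWW F=OOGG R=GGRR B=RRBB L=BBOO
After move 2 (U'): U=WWWW F=BBGG R=OORR B=GGBB L=RROO
After move 3 (R): R=RORO U=WBWG F=BYGY D=YBYG B=WGWB
After move 4 (U'): U=BGWW F=RRGY R=BYRO B=ROWB L=WGOO
After move 5 (R): R=RBOY U=BRWY F=RBGG D=YWYR B=WOGB
After move 6 (F'): F=BGRG U=BRRO R=WBYY D=GOYR L=WYOW
After move 7 (U'): U=ROBR F=WYRG R=BGYY B=WBGB L=WOOW
Query: L face = WOOW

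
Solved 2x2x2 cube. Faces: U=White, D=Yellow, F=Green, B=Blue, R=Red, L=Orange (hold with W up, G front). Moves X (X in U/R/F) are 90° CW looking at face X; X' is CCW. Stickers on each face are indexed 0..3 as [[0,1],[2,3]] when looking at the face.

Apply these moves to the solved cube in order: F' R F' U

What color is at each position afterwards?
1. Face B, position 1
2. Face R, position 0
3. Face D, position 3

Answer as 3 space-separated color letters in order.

Answer: G R B

Derivation:
After move 1 (F'): F=GGGG U=WWRR R=YRYR D=OOYY L=OWOW
After move 2 (R): R=YYRR U=WGRG F=GOGY D=OBYB B=RBWB
After move 3 (F'): F=OYGG U=WGYR R=BYOR D=WWYB L=OGOR
After move 4 (U): U=YWRG F=BYGG R=RBOR B=OGWB L=OYOR
Query 1: B[1] = G
Query 2: R[0] = R
Query 3: D[3] = B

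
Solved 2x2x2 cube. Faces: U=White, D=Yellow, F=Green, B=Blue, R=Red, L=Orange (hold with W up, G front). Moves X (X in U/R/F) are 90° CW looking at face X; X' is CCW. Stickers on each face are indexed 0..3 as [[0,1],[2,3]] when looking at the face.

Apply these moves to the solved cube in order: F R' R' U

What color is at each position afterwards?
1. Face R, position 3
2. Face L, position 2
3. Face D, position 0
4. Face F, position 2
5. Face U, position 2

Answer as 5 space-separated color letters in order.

After move 1 (F): F=GGGG U=WWOO R=WRWR D=RRYY L=OYOY
After move 2 (R'): R=RRWW U=WBOB F=GWGO D=RGYG B=YBRB
After move 3 (R'): R=RWRW U=WROY F=GBGB D=RWYO B=GBGB
After move 4 (U): U=OWYR F=RWGB R=GBRW B=OYGB L=GBOY
Query 1: R[3] = W
Query 2: L[2] = O
Query 3: D[0] = R
Query 4: F[2] = G
Query 5: U[2] = Y

Answer: W O R G Y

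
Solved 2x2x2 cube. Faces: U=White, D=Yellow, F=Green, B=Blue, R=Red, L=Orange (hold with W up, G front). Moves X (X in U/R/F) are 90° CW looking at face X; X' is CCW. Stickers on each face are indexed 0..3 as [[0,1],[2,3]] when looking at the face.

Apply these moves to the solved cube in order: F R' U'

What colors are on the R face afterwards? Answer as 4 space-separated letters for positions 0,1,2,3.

After move 1 (F): F=GGGG U=WWOO R=WRWR D=RRYY L=OYOY
After move 2 (R'): R=RRWW U=WBOB F=GWGO D=RGYG B=YBRB
After move 3 (U'): U=BBWO F=OYGO R=GWWW B=RRRB L=YBOY
Query: R face = GWWW

Answer: G W W W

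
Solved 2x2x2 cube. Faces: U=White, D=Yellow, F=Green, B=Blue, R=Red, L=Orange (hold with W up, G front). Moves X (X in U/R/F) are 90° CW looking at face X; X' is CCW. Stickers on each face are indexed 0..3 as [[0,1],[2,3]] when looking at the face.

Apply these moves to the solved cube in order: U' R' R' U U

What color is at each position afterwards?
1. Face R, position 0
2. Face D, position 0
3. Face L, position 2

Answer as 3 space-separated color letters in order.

After move 1 (U'): U=WWWW F=OOGG R=GGRR B=RRBB L=BBOO
After move 2 (R'): R=GRGR U=WBWR F=OWGW D=YOYG B=YRYB
After move 3 (R'): R=RRGG U=WYWY F=OBGR D=YWYW B=GROB
After move 4 (U): U=WWYY F=RRGR R=GRGG B=BBOB L=OBOO
After move 5 (U): U=YWYW F=GRGR R=BBGG B=OBOB L=RROO
Query 1: R[0] = B
Query 2: D[0] = Y
Query 3: L[2] = O

Answer: B Y O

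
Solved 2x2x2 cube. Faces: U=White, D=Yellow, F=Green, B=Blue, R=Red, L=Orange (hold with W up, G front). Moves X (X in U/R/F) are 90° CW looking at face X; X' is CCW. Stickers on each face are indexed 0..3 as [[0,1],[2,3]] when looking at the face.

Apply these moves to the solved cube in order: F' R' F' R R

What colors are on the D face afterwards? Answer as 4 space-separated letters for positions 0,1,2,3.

Answer: W B Y Y

Derivation:
After move 1 (F'): F=GGGG U=WWRR R=YRYR D=OOYY L=OWOW
After move 2 (R'): R=RRYY U=WBRB F=GWGR D=OGYG B=YBOB
After move 3 (F'): F=WRGG U=WBRY R=GROY D=WWYG L=OBOR
After move 4 (R): R=OGYR U=WRRG F=WWGG D=WOYY B=YBBB
After move 5 (R): R=YORG U=WWRG F=WOGY D=WBYY B=GBRB
Query: D face = WBYY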